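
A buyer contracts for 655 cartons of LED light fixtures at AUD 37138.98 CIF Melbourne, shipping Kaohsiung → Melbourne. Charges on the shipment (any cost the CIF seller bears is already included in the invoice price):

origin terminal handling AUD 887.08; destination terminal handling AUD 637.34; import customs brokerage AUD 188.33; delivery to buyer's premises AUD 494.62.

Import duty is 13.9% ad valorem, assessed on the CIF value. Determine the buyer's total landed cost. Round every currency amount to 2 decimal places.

Total landed cost: AUD 43621.59

CIF: the seller pays costs through ocean freight and marine insurance to the destination port.
Already in the invoice (seller's account under CIF): origin terminal — exclude.
The CIF price already equals the CIF value: 37138.98
Import duty = 37138.98 × 13.9% = 5162.32
Buyer bears: destination terminal 637.34 + brokerage 188.33 + delivery 494.62 + duty 5162.32 = 6482.61
Landed cost = invoice 37138.98 + 6482.61 = 43621.59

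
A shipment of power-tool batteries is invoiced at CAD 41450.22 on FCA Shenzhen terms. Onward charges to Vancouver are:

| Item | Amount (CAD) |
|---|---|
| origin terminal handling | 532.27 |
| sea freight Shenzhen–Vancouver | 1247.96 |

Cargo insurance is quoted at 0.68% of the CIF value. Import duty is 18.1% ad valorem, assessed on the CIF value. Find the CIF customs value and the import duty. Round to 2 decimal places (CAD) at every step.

CIF value: CAD 43526.43; import duty: CAD 7878.28

Let C be the CIF value. C = FCA price + pre-shipment costs + freight + 0.68% × C
C − 0.68% × C = 41450.22 + 532.27 + 1247.96
0.9932 × C = 43230.45
C = 43230.45 / 0.9932 = 43526.43
Insurance premium = 0.68% × 43526.43 = 295.98
Import duty = 43526.43 × 18.1% = 7878.28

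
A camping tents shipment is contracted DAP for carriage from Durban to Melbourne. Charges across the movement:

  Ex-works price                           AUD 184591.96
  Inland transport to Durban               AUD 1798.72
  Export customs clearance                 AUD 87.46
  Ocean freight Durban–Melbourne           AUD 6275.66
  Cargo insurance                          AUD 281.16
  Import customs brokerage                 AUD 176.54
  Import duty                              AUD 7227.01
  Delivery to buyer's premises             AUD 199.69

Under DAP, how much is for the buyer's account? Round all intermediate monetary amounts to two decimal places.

Buyer's account: AUD 7403.55

DAP: the seller bears all costs to the named destination except import duty and clearance.
Seller's account: goods 184591.96 + inland to port 1798.72 + export clearance 87.46 + freight 6275.66 + insurance 281.16 + delivery 199.69 = 193234.65
Buyer's account: brokerage 176.54 + duty 7227.01 = 7403.55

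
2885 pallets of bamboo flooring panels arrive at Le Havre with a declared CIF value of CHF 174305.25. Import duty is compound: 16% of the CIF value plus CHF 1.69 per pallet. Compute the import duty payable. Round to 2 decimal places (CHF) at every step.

Import duty: CHF 32764.49

Ad valorem component: 174305.25 × 16% = 27888.84
Specific component: 2885 × 1.69 = 4875.65
Import duty = 27888.84 + 4875.65 = 32764.49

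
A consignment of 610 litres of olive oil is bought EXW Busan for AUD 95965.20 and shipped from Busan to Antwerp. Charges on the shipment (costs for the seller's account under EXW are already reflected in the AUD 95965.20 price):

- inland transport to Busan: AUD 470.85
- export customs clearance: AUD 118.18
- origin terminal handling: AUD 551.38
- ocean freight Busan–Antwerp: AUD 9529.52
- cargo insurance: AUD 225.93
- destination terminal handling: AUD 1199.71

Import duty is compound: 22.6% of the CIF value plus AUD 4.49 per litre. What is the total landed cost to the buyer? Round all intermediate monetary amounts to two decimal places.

Total landed cost: AUD 134950.27

EXW: the seller makes goods available at their premises; the buyer bears all onward costs.
CIF value = EXW price + inland to port + export clearance + origin terminal + freight + insurance = 95965.20 + 470.85 + 118.18 + 551.38 + 9529.52 + 225.93 = 106861.06
Ad valorem component: 106861.06 × 22.6% = 24150.60
Specific component: 610 × 4.49 = 2738.90
Import duty = 24150.60 + 2738.90 = 26889.50
Buyer bears: inland to port 470.85 + export clearance 118.18 + origin terminal 551.38 + freight 9529.52 + insurance 225.93 + destination terminal 1199.71 + duty 26889.50 = 38985.07
Landed cost = invoice 95965.20 + 38985.07 = 134950.27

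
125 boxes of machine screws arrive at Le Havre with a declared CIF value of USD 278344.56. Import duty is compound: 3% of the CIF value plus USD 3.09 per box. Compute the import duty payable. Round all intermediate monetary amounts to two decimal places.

Import duty: USD 8736.59

Ad valorem component: 278344.56 × 3% = 8350.34
Specific component: 125 × 3.09 = 386.25
Import duty = 8350.34 + 386.25 = 8736.59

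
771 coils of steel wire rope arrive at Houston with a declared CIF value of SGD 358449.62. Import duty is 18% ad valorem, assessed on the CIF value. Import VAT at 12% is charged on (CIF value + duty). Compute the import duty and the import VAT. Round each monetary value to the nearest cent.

Import duty = 358449.62 × 18% = 64520.93
VAT base = CIF + duty = 358449.62 + 64520.93 = 422970.55
Import VAT = 422970.55 × 12% = 50756.47

Import duty: SGD 64520.93; import VAT: SGD 50756.47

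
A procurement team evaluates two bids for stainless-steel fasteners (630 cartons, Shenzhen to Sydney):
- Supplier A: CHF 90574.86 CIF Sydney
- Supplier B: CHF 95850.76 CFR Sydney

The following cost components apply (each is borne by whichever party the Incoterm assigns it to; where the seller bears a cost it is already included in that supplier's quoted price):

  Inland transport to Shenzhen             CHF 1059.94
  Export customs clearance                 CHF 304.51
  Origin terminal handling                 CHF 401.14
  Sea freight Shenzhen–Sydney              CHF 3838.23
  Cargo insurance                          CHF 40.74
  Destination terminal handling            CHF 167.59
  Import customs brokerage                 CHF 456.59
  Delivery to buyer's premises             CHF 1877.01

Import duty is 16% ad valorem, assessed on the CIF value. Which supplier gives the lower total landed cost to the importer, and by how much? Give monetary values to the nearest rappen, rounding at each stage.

Supplier A is cheaper by CHF 6167.30

Supplier A (CIF):
The CIF price already equals the CIF value: 90574.86
Import duty = 90574.86 × 16% = 14491.98
Buyer bears (A): 167.59 + 456.59 + 1877.01 = 2501.19
Landed cost (A) = invoice 90574.86 + 2501.19 + duty 14491.98 = 107568.03
Supplier B (CFR):
CIF value = CFR price + insurance = 95850.76 + 40.74 = 95891.50
Import duty = 95891.50 × 16% = 15342.64
Buyer bears (B): 40.74 + 167.59 + 456.59 + 1877.01 = 2541.93
Landed cost (B) = invoice 95850.76 + 2541.93 + duty 15342.64 = 113735.33
Difference = |107568.03 − 113735.33| = 6167.30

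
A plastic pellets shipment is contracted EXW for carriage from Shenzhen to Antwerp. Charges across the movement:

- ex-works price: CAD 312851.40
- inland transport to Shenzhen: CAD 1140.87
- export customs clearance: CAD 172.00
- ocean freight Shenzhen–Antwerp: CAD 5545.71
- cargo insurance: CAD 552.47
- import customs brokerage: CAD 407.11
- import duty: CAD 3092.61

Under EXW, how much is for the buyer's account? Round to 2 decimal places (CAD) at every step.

Buyer's account: CAD 10910.77

EXW: the seller makes goods available at their premises; the buyer bears all onward costs.
Seller's account: goods 312851.40 = 312851.40
Buyer's account: inland to port 1140.87 + export clearance 172.00 + freight 5545.71 + insurance 552.47 + brokerage 407.11 + duty 3092.61 = 10910.77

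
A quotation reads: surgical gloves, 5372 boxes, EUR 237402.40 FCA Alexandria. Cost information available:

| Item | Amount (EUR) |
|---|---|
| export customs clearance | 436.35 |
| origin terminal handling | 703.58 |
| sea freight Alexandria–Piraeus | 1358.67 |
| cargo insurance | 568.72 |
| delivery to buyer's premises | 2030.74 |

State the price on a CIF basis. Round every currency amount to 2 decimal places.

CIF price: EUR 240033.37

Not relevant to the conversion: export clearance — on the seller under both FCA and CIF; already in the FCA price and stays in the CIF price. delivery — on the buyer under both terms; not part of either seller's price.
From FCA to CIF, the seller additionally bears: origin terminal, freight, insurance.
CIF price = 237402.40 + 703.58 + 1358.67 + 568.72 = 240033.37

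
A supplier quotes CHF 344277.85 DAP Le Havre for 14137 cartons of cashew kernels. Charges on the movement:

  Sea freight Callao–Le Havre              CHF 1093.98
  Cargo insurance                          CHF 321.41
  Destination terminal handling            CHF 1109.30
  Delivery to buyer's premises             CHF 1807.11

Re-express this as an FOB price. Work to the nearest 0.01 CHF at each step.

From DAP to FOB, the seller no longer bears: freight, insurance, destination terminal, delivery.
FOB price = 344277.85 − 1093.98 − 321.41 − 1109.30 − 1807.11 = 339946.05

FOB price: CHF 339946.05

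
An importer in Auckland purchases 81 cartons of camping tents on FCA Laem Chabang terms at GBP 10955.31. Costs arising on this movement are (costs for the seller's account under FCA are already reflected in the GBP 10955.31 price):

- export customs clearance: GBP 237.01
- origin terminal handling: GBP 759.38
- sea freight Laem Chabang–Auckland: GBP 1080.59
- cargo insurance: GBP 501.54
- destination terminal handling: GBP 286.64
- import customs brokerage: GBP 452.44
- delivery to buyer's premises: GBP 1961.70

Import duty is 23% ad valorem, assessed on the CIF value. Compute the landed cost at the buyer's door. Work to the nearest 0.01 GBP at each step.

Total landed cost: GBP 19055.87

FCA: the seller delivers export-cleared goods to the carrier; the buyer bears costs from that point.
Already in the invoice (seller's account under FCA): export clearance — exclude.
CIF value = FCA price + origin terminal + freight + insurance = 10955.31 + 759.38 + 1080.59 + 501.54 = 13296.82
Import duty = 13296.82 × 23% = 3058.27
Buyer bears: origin terminal 759.38 + freight 1080.59 + insurance 501.54 + destination terminal 286.64 + brokerage 452.44 + delivery 1961.70 + duty 3058.27 = 8100.56
Landed cost = invoice 10955.31 + 8100.56 = 19055.87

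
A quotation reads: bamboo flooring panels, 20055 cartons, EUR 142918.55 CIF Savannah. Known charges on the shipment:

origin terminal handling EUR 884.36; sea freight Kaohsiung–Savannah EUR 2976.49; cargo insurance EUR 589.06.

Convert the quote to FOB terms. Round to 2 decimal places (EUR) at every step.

FOB price: EUR 139353.00

Not relevant to the conversion: origin terminal — on the seller under both CIF and FOB; already in the CIF price and stays in the FOB price.
From CIF to FOB, the seller no longer bears: freight, insurance.
FOB price = 142918.55 − 2976.49 − 589.06 = 139353.00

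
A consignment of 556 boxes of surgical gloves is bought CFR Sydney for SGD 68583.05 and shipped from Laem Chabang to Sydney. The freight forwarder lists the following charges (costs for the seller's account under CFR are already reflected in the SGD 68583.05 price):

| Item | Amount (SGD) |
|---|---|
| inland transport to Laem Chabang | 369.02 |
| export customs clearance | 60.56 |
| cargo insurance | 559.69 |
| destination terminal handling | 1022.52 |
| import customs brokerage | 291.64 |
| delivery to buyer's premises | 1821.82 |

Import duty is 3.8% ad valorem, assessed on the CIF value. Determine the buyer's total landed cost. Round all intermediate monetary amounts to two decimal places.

Total landed cost: SGD 74906.14

CFR: the seller pays costs through ocean freight to the destination port, but not insurance.
Already in the invoice (seller's account under CFR): inland to port, export clearance — exclude.
CIF value = CFR price + insurance = 68583.05 + 559.69 = 69142.74
Import duty = 69142.74 × 3.8% = 2627.42
Buyer bears: insurance 559.69 + destination terminal 1022.52 + brokerage 291.64 + delivery 1821.82 + duty 2627.42 = 6323.09
Landed cost = invoice 68583.05 + 6323.09 = 74906.14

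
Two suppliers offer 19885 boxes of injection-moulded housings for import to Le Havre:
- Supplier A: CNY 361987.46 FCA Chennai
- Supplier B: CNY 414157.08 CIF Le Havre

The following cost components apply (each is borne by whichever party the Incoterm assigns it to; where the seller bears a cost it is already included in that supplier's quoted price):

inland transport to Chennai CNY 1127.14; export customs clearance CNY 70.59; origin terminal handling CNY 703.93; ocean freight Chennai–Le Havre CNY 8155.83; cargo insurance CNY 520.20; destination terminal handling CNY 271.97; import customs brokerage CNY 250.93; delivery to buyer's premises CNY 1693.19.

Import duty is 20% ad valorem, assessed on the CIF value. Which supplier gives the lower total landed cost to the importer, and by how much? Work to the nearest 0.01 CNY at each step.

Supplier A (FCA):
CIF value = FCA price + origin terminal + freight + insurance = 361987.46 + 703.93 + 8155.83 + 520.20 = 371367.42
Import duty = 371367.42 × 20% = 74273.48
Buyer bears (A): 703.93 + 8155.83 + 520.20 + 271.97 + 250.93 + 1693.19 = 11596.05
Landed cost (A) = invoice 361987.46 + 11596.05 + duty 74273.48 = 447856.99
Supplier B (CIF):
The CIF price already equals the CIF value: 414157.08
Import duty = 414157.08 × 20% = 82831.42
Buyer bears (B): 271.97 + 250.93 + 1693.19 = 2216.09
Landed cost (B) = invoice 414157.08 + 2216.09 + duty 82831.42 = 499204.59
Difference = |447856.99 − 499204.59| = 51347.60

Supplier A is cheaper by CNY 51347.60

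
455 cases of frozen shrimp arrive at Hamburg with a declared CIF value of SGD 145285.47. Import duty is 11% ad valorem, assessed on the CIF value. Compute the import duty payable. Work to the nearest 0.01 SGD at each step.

Import duty = 145285.47 × 11% = 15981.40

Import duty: SGD 15981.40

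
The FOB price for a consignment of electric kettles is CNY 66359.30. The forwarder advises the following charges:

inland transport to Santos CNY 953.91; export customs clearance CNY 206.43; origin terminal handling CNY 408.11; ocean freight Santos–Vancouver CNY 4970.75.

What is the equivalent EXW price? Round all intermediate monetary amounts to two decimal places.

EXW price: CNY 64790.85

Not relevant to the conversion: freight — on the buyer under both terms; not part of either seller's price.
From FOB to EXW, the seller no longer bears: inland to port, export clearance, origin terminal.
EXW price = 66359.30 − 953.91 − 206.43 − 408.11 = 64790.85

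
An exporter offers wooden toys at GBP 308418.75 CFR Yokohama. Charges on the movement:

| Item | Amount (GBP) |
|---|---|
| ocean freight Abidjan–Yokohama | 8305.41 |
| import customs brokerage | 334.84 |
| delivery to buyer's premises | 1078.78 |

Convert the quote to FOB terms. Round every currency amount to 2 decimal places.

Not relevant to the conversion: brokerage, delivery — on the buyer under both terms; not part of either seller's price.
From CFR to FOB, the seller no longer bears: freight.
FOB price = 308418.75 − 8305.41 = 300113.34

FOB price: GBP 300113.34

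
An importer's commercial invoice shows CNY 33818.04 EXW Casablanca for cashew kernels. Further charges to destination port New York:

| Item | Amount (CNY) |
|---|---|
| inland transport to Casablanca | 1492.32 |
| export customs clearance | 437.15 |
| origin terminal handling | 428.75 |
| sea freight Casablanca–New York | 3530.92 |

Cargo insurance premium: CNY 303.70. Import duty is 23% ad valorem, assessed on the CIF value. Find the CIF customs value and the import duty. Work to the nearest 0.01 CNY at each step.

CIF = EXW price + pre-shipment costs + freight + insurance
CIF = 33818.04 + 1492.32 + 437.15 + 428.75 + 3530.92 + 303.70 = 40010.88
Import duty = 40010.88 × 23% = 9202.50

CIF value: CNY 40010.88; import duty: CNY 9202.50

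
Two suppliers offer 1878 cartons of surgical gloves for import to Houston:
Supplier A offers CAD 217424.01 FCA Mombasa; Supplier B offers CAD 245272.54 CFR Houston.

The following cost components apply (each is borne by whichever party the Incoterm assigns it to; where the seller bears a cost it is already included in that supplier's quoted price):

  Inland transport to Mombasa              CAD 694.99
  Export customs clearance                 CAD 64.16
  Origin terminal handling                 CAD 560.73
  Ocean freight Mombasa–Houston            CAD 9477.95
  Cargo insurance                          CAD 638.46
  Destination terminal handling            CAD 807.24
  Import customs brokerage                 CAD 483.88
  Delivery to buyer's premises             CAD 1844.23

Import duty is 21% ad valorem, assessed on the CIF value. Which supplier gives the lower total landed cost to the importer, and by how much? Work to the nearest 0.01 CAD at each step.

Supplier A is cheaper by CAD 21549.92

Supplier A (FCA):
CIF value = FCA price + origin terminal + freight + insurance = 217424.01 + 560.73 + 9477.95 + 638.46 = 228101.15
Import duty = 228101.15 × 21% = 47901.24
Buyer bears (A): 560.73 + 9477.95 + 638.46 + 807.24 + 483.88 + 1844.23 = 13812.49
Landed cost (A) = invoice 217424.01 + 13812.49 + duty 47901.24 = 279137.74
Supplier B (CFR):
CIF value = CFR price + insurance = 245272.54 + 638.46 = 245911.00
Import duty = 245911.00 × 21% = 51641.31
Buyer bears (B): 638.46 + 807.24 + 483.88 + 1844.23 = 3773.81
Landed cost (B) = invoice 245272.54 + 3773.81 + duty 51641.31 = 300687.66
Difference = |279137.74 − 300687.66| = 21549.92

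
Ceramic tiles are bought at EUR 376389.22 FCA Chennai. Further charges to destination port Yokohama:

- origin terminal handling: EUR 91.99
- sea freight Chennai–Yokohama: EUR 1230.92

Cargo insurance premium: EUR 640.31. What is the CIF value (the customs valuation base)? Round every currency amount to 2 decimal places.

CIF value: EUR 378352.44

CIF = FCA price + pre-shipment costs + freight + insurance
CIF = 376389.22 + 91.99 + 1230.92 + 640.31 = 378352.44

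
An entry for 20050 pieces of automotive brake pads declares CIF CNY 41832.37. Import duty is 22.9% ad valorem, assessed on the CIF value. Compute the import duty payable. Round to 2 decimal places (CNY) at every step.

Import duty = 41832.37 × 22.9% = 9579.61

Import duty: CNY 9579.61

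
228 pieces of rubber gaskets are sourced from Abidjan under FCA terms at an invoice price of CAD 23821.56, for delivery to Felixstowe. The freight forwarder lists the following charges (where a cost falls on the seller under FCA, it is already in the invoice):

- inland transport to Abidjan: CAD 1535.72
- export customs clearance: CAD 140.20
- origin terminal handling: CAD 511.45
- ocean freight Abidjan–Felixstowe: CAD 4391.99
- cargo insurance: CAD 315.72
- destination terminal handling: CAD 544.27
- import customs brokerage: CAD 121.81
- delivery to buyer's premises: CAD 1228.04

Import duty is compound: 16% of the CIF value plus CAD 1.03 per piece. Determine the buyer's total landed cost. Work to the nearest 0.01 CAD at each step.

FCA: the seller delivers export-cleared goods to the carrier; the buyer bears costs from that point.
Already in the invoice (seller's account under FCA): inland to port, export clearance — exclude.
CIF value = FCA price + origin terminal + freight + insurance = 23821.56 + 511.45 + 4391.99 + 315.72 = 29040.72
Ad valorem component: 29040.72 × 16% = 4646.52
Specific component: 228 × 1.03 = 234.84
Import duty = 4646.52 + 234.84 = 4881.36
Buyer bears: origin terminal 511.45 + freight 4391.99 + insurance 315.72 + destination terminal 544.27 + brokerage 121.81 + delivery 1228.04 + duty 4881.36 = 11994.64
Landed cost = invoice 23821.56 + 11994.64 = 35816.20

Total landed cost: CAD 35816.20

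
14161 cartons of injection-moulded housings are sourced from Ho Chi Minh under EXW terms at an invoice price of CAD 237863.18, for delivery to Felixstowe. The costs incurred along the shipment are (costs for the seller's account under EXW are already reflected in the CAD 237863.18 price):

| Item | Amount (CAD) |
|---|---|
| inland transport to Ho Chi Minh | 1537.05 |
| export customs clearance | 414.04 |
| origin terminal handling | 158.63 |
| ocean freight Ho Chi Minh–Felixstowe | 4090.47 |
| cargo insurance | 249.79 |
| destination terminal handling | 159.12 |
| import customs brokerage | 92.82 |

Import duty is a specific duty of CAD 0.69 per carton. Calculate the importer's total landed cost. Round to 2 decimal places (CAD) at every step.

Total landed cost: CAD 254336.19

EXW: the seller makes goods available at their premises; the buyer bears all onward costs.
CIF value = EXW price + inland to port + export clearance + origin terminal + freight + insurance = 237863.18 + 1537.05 + 414.04 + 158.63 + 4090.47 + 249.79 = 244313.16
Import duty = 14161 × 0.69 = 9771.09
Buyer bears: inland to port 1537.05 + export clearance 414.04 + origin terminal 158.63 + freight 4090.47 + insurance 249.79 + destination terminal 159.12 + brokerage 92.82 + duty 9771.09 = 16473.01
Landed cost = invoice 237863.18 + 16473.01 = 254336.19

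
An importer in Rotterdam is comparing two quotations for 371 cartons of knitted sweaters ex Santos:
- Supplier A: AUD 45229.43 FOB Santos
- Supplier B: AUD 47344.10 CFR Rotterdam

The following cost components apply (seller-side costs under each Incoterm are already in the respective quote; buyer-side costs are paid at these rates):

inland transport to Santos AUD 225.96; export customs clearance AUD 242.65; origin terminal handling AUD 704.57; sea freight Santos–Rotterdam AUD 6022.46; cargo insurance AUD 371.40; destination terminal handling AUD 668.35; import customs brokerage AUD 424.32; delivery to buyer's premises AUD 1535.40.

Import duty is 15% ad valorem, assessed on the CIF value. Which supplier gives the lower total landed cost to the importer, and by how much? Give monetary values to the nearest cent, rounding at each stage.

Supplier B is cheaper by AUD 4493.95

Supplier A (FOB):
CIF value = FOB price + freight + insurance = 45229.43 + 6022.46 + 371.40 = 51623.29
Import duty = 51623.29 × 15% = 7743.49
Buyer bears (A): 6022.46 + 371.40 + 668.35 + 424.32 + 1535.40 = 9021.93
Landed cost (A) = invoice 45229.43 + 9021.93 + duty 7743.49 = 61994.85
Supplier B (CFR):
CIF value = CFR price + insurance = 47344.10 + 371.40 = 47715.50
Import duty = 47715.50 × 15% = 7157.33
Buyer bears (B): 371.40 + 668.35 + 424.32 + 1535.40 = 2999.47
Landed cost (B) = invoice 47344.10 + 2999.47 + duty 7157.33 = 57500.90
Difference = |61994.85 − 57500.90| = 4493.95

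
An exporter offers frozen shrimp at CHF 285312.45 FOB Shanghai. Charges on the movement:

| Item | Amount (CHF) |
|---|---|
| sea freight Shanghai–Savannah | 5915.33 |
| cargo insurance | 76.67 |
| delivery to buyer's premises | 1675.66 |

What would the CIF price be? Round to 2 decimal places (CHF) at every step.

Not relevant to the conversion: delivery — on the buyer under both terms; not part of either seller's price.
From FOB to CIF, the seller additionally bears: freight, insurance.
CIF price = 285312.45 + 5915.33 + 76.67 = 291304.45

CIF price: CHF 291304.45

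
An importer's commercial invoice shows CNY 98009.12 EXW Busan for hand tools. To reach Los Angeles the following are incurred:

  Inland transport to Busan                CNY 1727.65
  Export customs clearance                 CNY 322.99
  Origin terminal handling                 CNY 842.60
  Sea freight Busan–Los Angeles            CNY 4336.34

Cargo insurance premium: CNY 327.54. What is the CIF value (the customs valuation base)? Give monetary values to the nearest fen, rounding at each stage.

CIF = EXW price + pre-shipment costs + freight + insurance
CIF = 98009.12 + 1727.65 + 322.99 + 842.60 + 4336.34 + 327.54 = 105566.24

CIF value: CNY 105566.24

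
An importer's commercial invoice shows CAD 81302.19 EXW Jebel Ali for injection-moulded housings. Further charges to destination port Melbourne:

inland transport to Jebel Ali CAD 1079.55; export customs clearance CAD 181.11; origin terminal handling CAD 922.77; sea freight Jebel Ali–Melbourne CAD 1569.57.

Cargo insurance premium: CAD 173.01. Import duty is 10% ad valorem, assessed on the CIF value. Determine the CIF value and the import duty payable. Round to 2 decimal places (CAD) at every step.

CIF = EXW price + pre-shipment costs + freight + insurance
CIF = 81302.19 + 1079.55 + 181.11 + 922.77 + 1569.57 + 173.01 = 85228.20
Import duty = 85228.20 × 10% = 8522.82

CIF value: CAD 85228.20; import duty: CAD 8522.82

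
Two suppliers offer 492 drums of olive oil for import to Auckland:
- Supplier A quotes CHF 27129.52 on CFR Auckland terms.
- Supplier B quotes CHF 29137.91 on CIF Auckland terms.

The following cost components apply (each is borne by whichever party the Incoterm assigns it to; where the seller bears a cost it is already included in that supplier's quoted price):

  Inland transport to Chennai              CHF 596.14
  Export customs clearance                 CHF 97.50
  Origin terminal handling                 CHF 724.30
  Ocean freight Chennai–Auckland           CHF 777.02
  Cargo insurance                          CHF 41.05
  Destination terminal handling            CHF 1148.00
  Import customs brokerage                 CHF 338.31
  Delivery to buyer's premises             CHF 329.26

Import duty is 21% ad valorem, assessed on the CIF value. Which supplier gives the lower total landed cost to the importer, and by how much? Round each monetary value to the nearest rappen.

Supplier A is cheaper by CHF 2380.48

Supplier A (CFR):
CIF value = CFR price + insurance = 27129.52 + 41.05 = 27170.57
Import duty = 27170.57 × 21% = 5705.82
Buyer bears (A): 41.05 + 1148.00 + 338.31 + 329.26 = 1856.62
Landed cost (A) = invoice 27129.52 + 1856.62 + duty 5705.82 = 34691.96
Supplier B (CIF):
The CIF price already equals the CIF value: 29137.91
Import duty = 29137.91 × 21% = 6118.96
Buyer bears (B): 1148.00 + 338.31 + 329.26 = 1815.57
Landed cost (B) = invoice 29137.91 + 1815.57 + duty 6118.96 = 37072.44
Difference = |34691.96 − 37072.44| = 2380.48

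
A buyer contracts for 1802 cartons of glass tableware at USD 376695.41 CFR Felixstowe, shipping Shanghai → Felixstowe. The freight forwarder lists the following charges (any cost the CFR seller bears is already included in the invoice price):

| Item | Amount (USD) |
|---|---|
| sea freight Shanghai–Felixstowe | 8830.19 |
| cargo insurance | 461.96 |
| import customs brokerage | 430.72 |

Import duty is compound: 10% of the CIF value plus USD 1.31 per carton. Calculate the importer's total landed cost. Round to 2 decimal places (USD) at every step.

Total landed cost: USD 417664.45

CFR: the seller pays costs through ocean freight to the destination port, but not insurance.
Already in the invoice (seller's account under CFR): freight — exclude.
CIF value = CFR price + insurance = 376695.41 + 461.96 = 377157.37
Ad valorem component: 377157.37 × 10% = 37715.74
Specific component: 1802 × 1.31 = 2360.62
Import duty = 37715.74 + 2360.62 = 40076.36
Buyer bears: insurance 461.96 + brokerage 430.72 + duty 40076.36 = 40969.04
Landed cost = invoice 376695.41 + 40969.04 = 417664.45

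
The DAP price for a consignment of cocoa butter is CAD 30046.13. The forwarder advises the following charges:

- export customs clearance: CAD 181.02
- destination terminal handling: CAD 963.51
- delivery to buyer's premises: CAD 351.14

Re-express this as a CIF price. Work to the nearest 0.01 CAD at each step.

Not relevant to the conversion: export clearance — on the seller under both DAP and CIF; already in the DAP price and stays in the CIF price.
From DAP to CIF, the seller no longer bears: destination terminal, delivery.
CIF price = 30046.13 − 963.51 − 351.14 = 28731.48

CIF price: CAD 28731.48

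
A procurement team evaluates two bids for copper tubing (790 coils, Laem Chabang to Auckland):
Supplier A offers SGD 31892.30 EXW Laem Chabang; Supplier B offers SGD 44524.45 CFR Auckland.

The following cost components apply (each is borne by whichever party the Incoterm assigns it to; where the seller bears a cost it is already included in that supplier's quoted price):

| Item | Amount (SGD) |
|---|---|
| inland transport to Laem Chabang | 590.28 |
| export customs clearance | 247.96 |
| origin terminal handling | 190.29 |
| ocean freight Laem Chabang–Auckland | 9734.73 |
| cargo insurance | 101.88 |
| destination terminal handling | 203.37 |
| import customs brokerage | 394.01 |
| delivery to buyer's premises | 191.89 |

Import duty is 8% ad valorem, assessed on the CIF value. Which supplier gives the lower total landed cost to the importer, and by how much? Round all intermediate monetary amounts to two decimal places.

Supplier A (EXW):
CIF value = EXW price + inland to port + export clearance + origin terminal + freight + insurance = 31892.30 + 590.28 + 247.96 + 190.29 + 9734.73 + 101.88 = 42757.44
Import duty = 42757.44 × 8% = 3420.60
Buyer bears (A): 590.28 + 247.96 + 190.29 + 9734.73 + 101.88 + 203.37 + 394.01 + 191.89 = 11654.41
Landed cost (A) = invoice 31892.30 + 11654.41 + duty 3420.60 = 46967.31
Supplier B (CFR):
CIF value = CFR price + insurance = 44524.45 + 101.88 = 44626.33
Import duty = 44626.33 × 8% = 3570.11
Buyer bears (B): 101.88 + 203.37 + 394.01 + 191.89 = 891.15
Landed cost (B) = invoice 44524.45 + 891.15 + duty 3570.11 = 48985.71
Difference = |46967.31 − 48985.71| = 2018.40

Supplier A is cheaper by SGD 2018.40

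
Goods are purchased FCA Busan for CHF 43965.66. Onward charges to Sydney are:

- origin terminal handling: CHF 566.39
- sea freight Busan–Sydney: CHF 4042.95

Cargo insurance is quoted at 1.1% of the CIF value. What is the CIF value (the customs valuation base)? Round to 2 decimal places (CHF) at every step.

Let C be the CIF value. C = FCA price + pre-shipment costs + freight + 1.1% × C
C − 1.1% × C = 43965.66 + 566.39 + 4042.95
0.989 × C = 48575.00
C = 48575.00 / 0.989 = 49115.27
Insurance premium = 1.1% × 49115.27 = 540.27

CIF value: CHF 49115.27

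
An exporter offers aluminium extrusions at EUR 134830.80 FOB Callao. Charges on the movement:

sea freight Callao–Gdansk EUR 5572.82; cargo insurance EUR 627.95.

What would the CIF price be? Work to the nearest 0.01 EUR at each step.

CIF price: EUR 141031.57

From FOB to CIF, the seller additionally bears: freight, insurance.
CIF price = 134830.80 + 5572.82 + 627.95 = 141031.57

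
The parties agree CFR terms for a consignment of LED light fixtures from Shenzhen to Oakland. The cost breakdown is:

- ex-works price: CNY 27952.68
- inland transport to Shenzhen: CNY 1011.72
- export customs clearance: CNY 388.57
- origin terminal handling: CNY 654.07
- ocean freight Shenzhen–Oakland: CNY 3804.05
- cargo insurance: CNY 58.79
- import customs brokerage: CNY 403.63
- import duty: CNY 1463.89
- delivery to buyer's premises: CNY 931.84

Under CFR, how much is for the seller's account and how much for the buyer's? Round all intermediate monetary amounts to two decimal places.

Seller: CNY 33811.09; buyer: CNY 2858.15

CFR: the seller pays costs through ocean freight to the destination port, but not insurance.
Seller's account: goods 27952.68 + inland to port 1011.72 + export clearance 388.57 + origin terminal 654.07 + freight 3804.05 = 33811.09
Buyer's account: insurance 58.79 + brokerage 403.63 + duty 1463.89 + delivery 931.84 = 2858.15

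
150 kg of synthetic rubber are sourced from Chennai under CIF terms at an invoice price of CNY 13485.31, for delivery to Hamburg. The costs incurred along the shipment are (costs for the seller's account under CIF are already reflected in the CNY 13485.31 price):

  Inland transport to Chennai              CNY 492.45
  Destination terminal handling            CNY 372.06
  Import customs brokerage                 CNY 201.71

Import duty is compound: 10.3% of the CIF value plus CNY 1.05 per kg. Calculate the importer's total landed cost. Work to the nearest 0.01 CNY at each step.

CIF: the seller pays costs through ocean freight and marine insurance to the destination port.
Already in the invoice (seller's account under CIF): inland to port — exclude.
The CIF price already equals the CIF value: 13485.31
Ad valorem component: 13485.31 × 10.3% = 1388.99
Specific component: 150 × 1.05 = 157.50
Import duty = 1388.99 + 157.50 = 1546.49
Buyer bears: destination terminal 372.06 + brokerage 201.71 + duty 1546.49 = 2120.26
Landed cost = invoice 13485.31 + 2120.26 = 15605.57

Total landed cost: CNY 15605.57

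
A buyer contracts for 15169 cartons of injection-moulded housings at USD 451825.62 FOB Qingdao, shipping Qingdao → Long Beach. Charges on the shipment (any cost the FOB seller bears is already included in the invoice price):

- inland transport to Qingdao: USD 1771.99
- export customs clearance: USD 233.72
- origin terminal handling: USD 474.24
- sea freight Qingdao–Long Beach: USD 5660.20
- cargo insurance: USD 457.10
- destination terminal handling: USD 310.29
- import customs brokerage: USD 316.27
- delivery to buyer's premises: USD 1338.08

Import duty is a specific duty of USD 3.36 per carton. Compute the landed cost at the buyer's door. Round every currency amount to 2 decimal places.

Total landed cost: USD 510875.40

FOB: the seller bears costs until goods are on board at the origin port; the buyer bears freight, insurance and all costs thereafter.
Already in the invoice (seller's account under FOB): inland to port, export clearance, origin terminal — exclude.
CIF value = FOB price + freight + insurance = 451825.62 + 5660.20 + 457.10 = 457942.92
Import duty = 15169 × 3.36 = 50967.84
Buyer bears: freight 5660.20 + insurance 457.10 + destination terminal 310.29 + brokerage 316.27 + delivery 1338.08 + duty 50967.84 = 59049.78
Landed cost = invoice 451825.62 + 59049.78 = 510875.40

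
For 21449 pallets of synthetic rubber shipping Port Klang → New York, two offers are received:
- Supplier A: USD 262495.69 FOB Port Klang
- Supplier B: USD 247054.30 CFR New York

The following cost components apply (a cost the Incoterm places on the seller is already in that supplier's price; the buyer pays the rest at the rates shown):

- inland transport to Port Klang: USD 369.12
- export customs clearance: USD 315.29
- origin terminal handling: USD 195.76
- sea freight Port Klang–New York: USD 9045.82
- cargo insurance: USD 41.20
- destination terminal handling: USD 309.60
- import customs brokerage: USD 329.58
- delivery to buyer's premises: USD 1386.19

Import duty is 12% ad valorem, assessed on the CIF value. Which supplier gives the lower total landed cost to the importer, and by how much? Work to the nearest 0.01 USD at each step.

Supplier A (FOB):
CIF value = FOB price + freight + insurance = 262495.69 + 9045.82 + 41.20 = 271582.71
Import duty = 271582.71 × 12% = 32589.93
Buyer bears (A): 9045.82 + 41.20 + 309.60 + 329.58 + 1386.19 = 11112.39
Landed cost (A) = invoice 262495.69 + 11112.39 + duty 32589.93 = 306198.01
Supplier B (CFR):
CIF value = CFR price + insurance = 247054.30 + 41.20 = 247095.50
Import duty = 247095.50 × 12% = 29651.46
Buyer bears (B): 41.20 + 309.60 + 329.58 + 1386.19 = 2066.57
Landed cost (B) = invoice 247054.30 + 2066.57 + duty 29651.46 = 278772.33
Difference = |306198.01 − 278772.33| = 27425.68

Supplier B is cheaper by USD 27425.68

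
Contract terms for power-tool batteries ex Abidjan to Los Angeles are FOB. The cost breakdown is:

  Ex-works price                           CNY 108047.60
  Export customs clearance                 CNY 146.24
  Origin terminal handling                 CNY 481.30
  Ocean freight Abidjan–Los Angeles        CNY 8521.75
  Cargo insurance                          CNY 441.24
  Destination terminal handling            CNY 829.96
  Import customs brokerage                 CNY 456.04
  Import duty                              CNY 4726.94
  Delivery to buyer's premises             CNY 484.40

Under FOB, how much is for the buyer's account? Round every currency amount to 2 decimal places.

FOB: the seller bears costs until goods are on board at the origin port; the buyer bears freight, insurance and all costs thereafter.
Seller's account: goods 108047.60 + export clearance 146.24 + origin terminal 481.30 = 108675.14
Buyer's account: freight 8521.75 + insurance 441.24 + destination terminal 829.96 + brokerage 456.04 + duty 4726.94 + delivery 484.40 = 15460.33

Buyer's account: CNY 15460.33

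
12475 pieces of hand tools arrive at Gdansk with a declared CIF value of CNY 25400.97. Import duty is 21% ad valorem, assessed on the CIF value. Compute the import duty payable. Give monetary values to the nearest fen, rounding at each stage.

Import duty: CNY 5334.20

Import duty = 25400.97 × 21% = 5334.20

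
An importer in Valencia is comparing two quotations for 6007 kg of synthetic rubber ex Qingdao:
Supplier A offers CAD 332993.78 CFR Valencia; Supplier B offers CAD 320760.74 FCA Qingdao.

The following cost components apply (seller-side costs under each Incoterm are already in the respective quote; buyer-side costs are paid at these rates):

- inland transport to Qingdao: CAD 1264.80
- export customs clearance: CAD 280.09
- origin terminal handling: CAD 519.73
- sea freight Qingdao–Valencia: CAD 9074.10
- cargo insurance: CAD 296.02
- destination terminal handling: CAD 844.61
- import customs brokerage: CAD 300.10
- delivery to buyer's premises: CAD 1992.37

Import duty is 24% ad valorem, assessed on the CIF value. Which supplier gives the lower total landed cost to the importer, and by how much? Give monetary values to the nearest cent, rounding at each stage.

Supplier A (CFR):
CIF value = CFR price + insurance = 332993.78 + 296.02 = 333289.80
Import duty = 333289.80 × 24% = 79989.55
Buyer bears (A): 296.02 + 844.61 + 300.10 + 1992.37 = 3433.10
Landed cost (A) = invoice 332993.78 + 3433.10 + duty 79989.55 = 416416.43
Supplier B (FCA):
CIF value = FCA price + origin terminal + freight + insurance = 320760.74 + 519.73 + 9074.10 + 296.02 = 330650.59
Import duty = 330650.59 × 24% = 79356.14
Buyer bears (B): 519.73 + 9074.10 + 296.02 + 844.61 + 300.10 + 1992.37 = 13026.93
Landed cost (B) = invoice 320760.74 + 13026.93 + duty 79356.14 = 413143.81
Difference = |416416.43 − 413143.81| = 3272.62

Supplier B is cheaper by CAD 3272.62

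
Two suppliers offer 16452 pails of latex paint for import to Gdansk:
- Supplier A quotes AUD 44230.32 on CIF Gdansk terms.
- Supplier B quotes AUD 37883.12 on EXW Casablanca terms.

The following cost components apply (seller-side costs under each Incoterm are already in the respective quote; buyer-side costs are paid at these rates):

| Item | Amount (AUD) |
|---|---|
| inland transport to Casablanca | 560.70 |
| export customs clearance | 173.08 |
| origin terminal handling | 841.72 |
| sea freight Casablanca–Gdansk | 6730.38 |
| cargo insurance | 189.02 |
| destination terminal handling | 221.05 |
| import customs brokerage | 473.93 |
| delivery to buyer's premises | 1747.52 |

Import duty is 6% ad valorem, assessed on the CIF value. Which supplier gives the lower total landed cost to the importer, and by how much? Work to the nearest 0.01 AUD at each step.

Supplier A is cheaper by AUD 2276.56

Supplier A (CIF):
The CIF price already equals the CIF value: 44230.32
Import duty = 44230.32 × 6% = 2653.82
Buyer bears (A): 221.05 + 473.93 + 1747.52 = 2442.50
Landed cost (A) = invoice 44230.32 + 2442.50 + duty 2653.82 = 49326.64
Supplier B (EXW):
CIF value = EXW price + inland to port + export clearance + origin terminal + freight + insurance = 37883.12 + 560.70 + 173.08 + 841.72 + 6730.38 + 189.02 = 46378.02
Import duty = 46378.02 × 6% = 2782.68
Buyer bears (B): 560.70 + 173.08 + 841.72 + 6730.38 + 189.02 + 221.05 + 473.93 + 1747.52 = 10937.40
Landed cost (B) = invoice 37883.12 + 10937.40 + duty 2782.68 = 51603.20
Difference = |49326.64 − 51603.20| = 2276.56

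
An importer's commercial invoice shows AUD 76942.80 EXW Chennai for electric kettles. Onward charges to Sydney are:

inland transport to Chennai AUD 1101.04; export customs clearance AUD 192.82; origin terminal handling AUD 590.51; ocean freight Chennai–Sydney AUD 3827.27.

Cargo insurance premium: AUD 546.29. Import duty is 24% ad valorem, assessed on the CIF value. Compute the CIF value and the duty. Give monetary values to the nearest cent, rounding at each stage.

CIF value: AUD 83200.73; import duty: AUD 19968.18

CIF = EXW price + pre-shipment costs + freight + insurance
CIF = 76942.80 + 1101.04 + 192.82 + 590.51 + 3827.27 + 546.29 = 83200.73
Import duty = 83200.73 × 24% = 19968.18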